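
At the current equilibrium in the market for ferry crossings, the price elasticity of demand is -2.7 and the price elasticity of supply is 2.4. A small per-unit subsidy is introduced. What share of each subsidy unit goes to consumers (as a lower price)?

For a small subsidy around the equilibrium, the benefit split depends on the relative slopes, which at a point are proportional to the elasticities.
Buyer share = εs/(εs + |εd|) = 2.4/(2.4 + 2.7) = 8/17; seller share = |εd|/(εs + |εd|) = 9/17.

Consumer share = 8/17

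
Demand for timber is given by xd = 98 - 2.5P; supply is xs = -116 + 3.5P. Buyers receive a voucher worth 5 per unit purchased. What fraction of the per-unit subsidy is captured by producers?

Pre-subsidy: 98 - 2.5P = -116 + 3.5P gives P* = 107/3, x* = 53/6.
With the rebate, buyers effectively pay Pb = Ps − 5, where Ps is the price sellers receive.
Demand in terms of Ps becomes xd = 98 − 2.5(Ps − 5) = 110.5 - 2.5Ps. Setting this equal to supply: 110.5 - 2.5Ps = -116 + 3.5Ps, so Ps = 37.75.
Buyers pay Pb = 37.75 − 5 = 32.75; x' = -116 + 3.5·37.75 = 16.125.
Buyers' price falls by P* − Pb = 107/3 − 32.75 = 35/12; sellers' price rises by Ps − P* = 37.75 − 107/3 = 25/12.
So producers capture (25/12)/5 = 5/12 of each unit of subsidy.

Producer share = 5/12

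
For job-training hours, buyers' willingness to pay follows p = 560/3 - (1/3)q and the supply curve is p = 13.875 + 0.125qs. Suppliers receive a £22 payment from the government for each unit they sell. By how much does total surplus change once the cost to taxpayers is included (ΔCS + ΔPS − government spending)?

Pre-subsidy: 560/3 - (1/3)q = 13.875 + 0.125q gives q* = 377 and p* = 61.
With the subsidy, sellers receive ps = pb + 22 for each unit, where pb is the price buyers pay.
On the curves, pb = 560/3 - (1/3)q and ps = 13.875 + 0.125q; the wedge ps − pb = 22 gives 13.875 + 0.125q − (560/3 - (1/3)q) = 22, so q' = 425.
Then pb = 560/3 − (1/3)·425 = 45 and ps = 13.875 + 0.125·425 = 67.
ΔCS = ½(377 + 425)(61 − 45) = 6416; ΔPS = ½(377 + 425)(67 − 61) = 2406.
Government spending = 22 × 425 = 9350.
Net change = 6416 + 2406 − 9350 = -528. The loss equals the DWL triangle ½·22·48.

Net change in total surplus = -£528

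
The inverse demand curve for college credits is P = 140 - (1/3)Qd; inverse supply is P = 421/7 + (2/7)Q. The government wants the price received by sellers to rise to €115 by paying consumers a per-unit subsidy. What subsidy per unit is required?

At a seller price of 115, quantity supplied is -210.5 + 3.5·115 = 192.
Buyers absorb 192 only when they pay Pb = 140 − (1/3)·192 = 76.
s = Ps − Pb = 115 − 76 = 39.

Required subsidy s = €39 per unit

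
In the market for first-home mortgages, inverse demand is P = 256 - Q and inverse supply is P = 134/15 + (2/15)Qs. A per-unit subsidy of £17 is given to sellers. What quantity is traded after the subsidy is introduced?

Q' = 233

Pre-subsidy: 256 - Q = 134/15 + (2/15)Q gives Q* = 218 and P* = 38.
With the subsidy, sellers receive Ps = Pb + 17 for each unit, where Pb is the price buyers pay.
On the curves, Pb = 256 - Q and Ps = 134/15 + (2/15)Q; the wedge Ps − Pb = 17 gives 134/15 + (2/15)Q − (256 - Q) = 17, so Q' = 233.
Then Pb = 256 − 1·233 = 23 and Ps = 134/15 + (2/15)·233 = 40.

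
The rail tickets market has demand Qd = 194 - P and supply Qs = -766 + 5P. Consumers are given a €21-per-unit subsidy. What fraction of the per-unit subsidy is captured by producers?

Producer share = 1/6

Pre-subsidy: 194 - P = -766 + 5P gives P* = 160, Q* = 34.
With the rebate, buyers effectively pay Pb = Ps − 21, where Ps is the price sellers receive.
Demand in terms of Ps becomes Qd = 194 − 1(Ps − 21) = 215 - Ps. Setting this equal to supply: 215 - Ps = -766 + 5Ps, so Ps = 163.5.
Buyers pay Pb = 163.5 − 21 = 142.5; Q' = -766 + 5·163.5 = 51.5.
Buyers' price falls by P* − Pb = 160 − 142.5 = 17.5; sellers' price rises by Ps − P* = 163.5 − 160 = 3.5.
So producers capture 3.5/21 = 1/6 of each unit of subsidy.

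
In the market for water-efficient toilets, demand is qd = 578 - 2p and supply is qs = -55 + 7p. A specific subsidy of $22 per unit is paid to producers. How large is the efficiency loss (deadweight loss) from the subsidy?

Deadweight loss = 3388/9

Pre-subsidy: 578 - 2p = -55 + 7p gives p* = 211/3, q* = 1312/3.
With the subsidy, sellers receive ps = pb + 22 for each unit, where pb is the price buyers pay.
Supply in terms of pb becomes qs = -55 + 7(pb + 22) = 99 + 7pb. Setting this equal to demand: 578 - 2pb = 99 + 7pb, so pb = 479/9.
Sellers receive ps = 479/9 + 22 = 677/9; q' = 578 − 2·(479/9) = 4244/9.
The subsidy expands output by 4244/9 − 1312/3 = 308/9 past the efficient level; on those units the gap between marginal cost and willingness to pay runs from 0 up to 22.
DWL = ½ × 22 × 308/9 = 3388/9.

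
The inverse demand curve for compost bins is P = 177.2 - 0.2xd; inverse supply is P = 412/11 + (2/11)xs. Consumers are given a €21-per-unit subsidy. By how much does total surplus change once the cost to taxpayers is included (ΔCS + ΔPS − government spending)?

Pre-subsidy: 177.2 - 0.2x = 412/11 + (2/11)x gives x* = 366 and P* = 104.
With the rebate, buyers effectively pay Pb = Ps − 21, where Ps is the price sellers receive.
On the curves, Pb = 177.2 - 0.2x and Ps = 412/11 + (2/11)x; the wedge Ps − Pb = 21 gives 412/11 + (2/11)x − (177.2 - 0.2x) = 21, so x' = 421.
Then Pb = 177.2 − 0.2·421 = 93 and Ps = 412/11 + (2/11)·421 = 114.
ΔCS = ½(366 + 421)(104 − 93) = 4328.5; ΔPS = ½(366 + 421)(114 − 104) = 3935.
Government spending = 21 × 421 = 8841.
Net change = 4328.5 + 3935 − 8841 = -577.5. The loss equals the DWL triangle ½·21·55.

Net change in total surplus = -€577.5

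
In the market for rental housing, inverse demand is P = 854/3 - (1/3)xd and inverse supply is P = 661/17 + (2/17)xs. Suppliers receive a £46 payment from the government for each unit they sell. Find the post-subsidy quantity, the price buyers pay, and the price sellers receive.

Pre-subsidy: 854/3 - (1/3)x = 661/17 + (2/17)x gives x* = 545 and P* = 103.
With the subsidy, sellers receive Ps = Pb + 46 for each unit, where Pb is the price buyers pay.
On the curves, Pb = 854/3 - (1/3)x and Ps = 661/17 + (2/17)x; the wedge Ps − Pb = 46 gives 661/17 + (2/17)x − (854/3 - (1/3)x) = 46, so x' = 647.
Then Pb = 854/3 − (1/3)·647 = 69 and Ps = 661/17 + (2/17)·647 = 115.

x' = 647; buyers pay £69; sellers receive £115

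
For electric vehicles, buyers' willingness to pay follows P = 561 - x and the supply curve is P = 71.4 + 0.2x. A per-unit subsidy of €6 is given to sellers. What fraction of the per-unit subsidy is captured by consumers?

Pre-subsidy: 561 - x = 71.4 + 0.2x gives x* = 408 and P* = 153.
With the subsidy, sellers receive Ps = Pb + 6 for each unit, where Pb is the price buyers pay.
On the curves, Pb = 561 - x and Ps = 71.4 + 0.2x; the wedge Ps − Pb = 6 gives 71.4 + 0.2x − (561 - x) = 6, so x' = 413.
Then Pb = 561 − 1·413 = 148 and Ps = 71.4 + 0.2·413 = 154.
Buyers' price falls by P* − Pb = 153 − 148 = 5; sellers' price rises by Ps − P* = 154 − 153 = 1.
So consumers capture 5/6 = 5/6 of each unit of subsidy.

Consumer share = 5/6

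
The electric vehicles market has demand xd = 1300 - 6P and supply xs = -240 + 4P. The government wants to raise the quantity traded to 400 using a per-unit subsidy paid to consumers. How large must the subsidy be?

At x = 400, invert demand for the buyer price: Pb = (1300 − 400)/6 = 150; invert supply for the seller price: Ps = (400 − (-240))/4 = 160.
The subsidy must fill the gap: s = Ps − Pb = 160 − 150 = 10.

Required subsidy s = 10 per unit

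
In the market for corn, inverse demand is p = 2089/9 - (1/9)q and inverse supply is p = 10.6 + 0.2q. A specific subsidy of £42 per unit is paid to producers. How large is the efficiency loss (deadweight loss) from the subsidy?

Pre-subsidy: 2089/9 - (1/9)q = 10.6 + 0.2q gives q* = 712 and p* = 153.
With the subsidy, sellers receive ps = pb + 42 for each unit, where pb is the price buyers pay.
On the curves, pb = 2089/9 - (1/9)q and ps = 10.6 + 0.2q; the wedge ps − pb = 42 gives 10.6 + 0.2q − (2089/9 - (1/9)q) = 42, so q' = 847.
Then pb = 2089/9 − (1/9)·847 = 138 and ps = 10.6 + 0.2·847 = 180.
The subsidy expands output by 847 − 712 = 135 past the efficient level; on those units the gap between marginal cost and willingness to pay runs from 0 up to 42.
DWL = ½ × 42 × 135 = 2835.

Deadweight loss = £2835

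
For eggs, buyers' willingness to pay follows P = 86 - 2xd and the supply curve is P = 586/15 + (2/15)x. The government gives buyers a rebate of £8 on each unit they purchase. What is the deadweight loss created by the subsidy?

Deadweight loss = £15

Pre-subsidy: 86 - 2x = 586/15 + (2/15)x gives x* = 22 and P* = 42.
With the rebate, buyers effectively pay Pb = Ps − 8, where Ps is the price sellers receive.
On the curves, Pb = 86 - 2x and Ps = 586/15 + (2/15)x; the wedge Ps − Pb = 8 gives 586/15 + (2/15)x − (86 - 2x) = 8, so x' = 25.75.
Then Pb = 86 − 2·25.75 = 34.5 and Ps = 586/15 + (2/15)·25.75 = 42.5.
The subsidy expands output by 25.75 − 22 = 3.75 past the efficient level; on those units the gap between marginal cost and willingness to pay runs from 0 up to 8.
DWL = ½ × 8 × 3.75 = 15.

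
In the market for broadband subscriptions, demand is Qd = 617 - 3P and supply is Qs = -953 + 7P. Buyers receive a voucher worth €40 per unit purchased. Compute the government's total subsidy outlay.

Government cost = €9200

Pre-subsidy: 617 - 3P = -953 + 7P gives P* = 157, Q* = 146.
With the rebate, buyers effectively pay Pb = Ps − 40, where Ps is the price sellers receive.
Demand in terms of Ps becomes Qd = 617 − 3(Ps − 40) = 737 - 3Ps. Setting this equal to supply: 737 - 3Ps = -953 + 7Ps, so Ps = 169.
Buyers pay Pb = 169 − 40 = 129; Q' = -953 + 7·169 = 230.
Government outlay = subsidy × quantity = 40 × 230 = 9200.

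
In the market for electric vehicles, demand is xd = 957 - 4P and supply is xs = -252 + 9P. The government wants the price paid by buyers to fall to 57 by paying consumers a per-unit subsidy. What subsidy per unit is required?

At a buyer price of 57, quantity demanded is 957 − 4·57 = 729.
Sellers supply 729 only when they receive Ps with -252 + 9·Ps = 729, i.e. Ps = 109.
s = Ps − Pb = 109 − 57 = 52.

Required subsidy s = 52 per unit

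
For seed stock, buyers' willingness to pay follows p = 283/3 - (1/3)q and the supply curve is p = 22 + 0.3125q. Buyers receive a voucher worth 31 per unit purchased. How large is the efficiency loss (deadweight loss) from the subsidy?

Deadweight loss = 744

Pre-subsidy: 283/3 - (1/3)q = 22 + 0.3125q gives q* = 112 and p* = 57.
With the rebate, buyers effectively pay pb = ps − 31, where ps is the price sellers receive.
On the curves, pb = 283/3 - (1/3)q and ps = 22 + 0.3125q; the wedge ps − pb = 31 gives 22 + 0.3125q − (283/3 - (1/3)q) = 31, so q' = 160.
Then pb = 283/3 − (1/3)·160 = 41 and ps = 22 + 0.3125·160 = 72.
The subsidy expands output by 160 − 112 = 48 past the efficient level; on those units the gap between marginal cost and willingness to pay runs from 0 up to 31.
DWL = ½ × 31 × 48 = 744.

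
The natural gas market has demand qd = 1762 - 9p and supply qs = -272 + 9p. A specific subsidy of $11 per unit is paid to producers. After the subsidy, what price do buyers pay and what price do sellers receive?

Pre-subsidy: 1762 - 9p = -272 + 9p gives p* = 113, q* = 745.
With the subsidy, sellers receive ps = pb + 11 for each unit, where pb is the price buyers pay.
Supply in terms of pb becomes qs = -272 + 9(pb + 11) = -173 + 9pb. Setting this equal to demand: 1762 - 9pb = -173 + 9pb, so pb = 107.5.
Sellers receive ps = 107.5 + 11 = 118.5; q' = 1762 − 9·107.5 = 794.5.

Buyers pay $107.5; sellers receive $118.5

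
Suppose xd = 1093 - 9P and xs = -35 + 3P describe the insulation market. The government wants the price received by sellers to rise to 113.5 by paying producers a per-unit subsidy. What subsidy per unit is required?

Required subsidy s = 26 per unit

At a seller price of 113.5, quantity supplied is -35 + 3·113.5 = 305.5.
Buyers absorb 305.5 only when they pay Pb with 1093 − 9·Pb = 305.5, i.e. Pb = 87.5.
s = Ps − Pb = 113.5 − 87.5 = 26.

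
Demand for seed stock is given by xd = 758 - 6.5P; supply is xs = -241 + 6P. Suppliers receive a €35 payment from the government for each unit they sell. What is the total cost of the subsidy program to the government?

Pre-subsidy: 758 - 6.5P = -241 + 6P gives P* = 79.92, x* = 238.52.
With the subsidy, sellers receive Ps = Pb + 35 for each unit, where Pb is the price buyers pay.
Supply in terms of Pb becomes xs = -241 + 6(Pb + 35) = -31 + 6Pb. Setting this equal to demand: 758 - 6.5Pb = -31 + 6Pb, so Pb = 63.12.
Sellers receive Ps = 63.12 + 35 = 98.12; x' = 758 − 6.5·63.12 = 347.72.
Government outlay = subsidy × quantity = 35 × 347.72 = 12170.2.

Government cost = €12170.2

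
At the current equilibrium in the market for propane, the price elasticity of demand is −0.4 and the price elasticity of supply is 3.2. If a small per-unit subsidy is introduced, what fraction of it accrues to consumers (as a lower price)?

For a small subsidy around the equilibrium, the benefit split depends on the relative slopes, which at a point are proportional to the elasticities.
Buyer share = εs/(εs + |εd|) = 3.2/(3.2 + 0.4) = 8/9; seller share = |εd|/(εs + |εd|) = 1/9.

Consumer share = 8/9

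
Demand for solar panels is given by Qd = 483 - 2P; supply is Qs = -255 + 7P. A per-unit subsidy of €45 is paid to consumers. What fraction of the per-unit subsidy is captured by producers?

Producer share = 2/9

Pre-subsidy: 483 - 2P = -255 + 7P gives P* = 82, Q* = 319.
With the rebate, buyers effectively pay Pb = Ps − 45, where Ps is the price sellers receive.
Demand in terms of Ps becomes Qd = 483 − 2(Ps − 45) = 573 - 2Ps. Setting this equal to supply: 573 - 2Ps = -255 + 7Ps, so Ps = 92.
Buyers pay Pb = 92 − 45 = 47; Q' = -255 + 7·92 = 389.
Buyers' price falls by P* − Pb = 82 − 47 = 35; sellers' price rises by Ps − P* = 92 − 82 = 10.
So producers capture 10/45 = 2/9 of each unit of subsidy.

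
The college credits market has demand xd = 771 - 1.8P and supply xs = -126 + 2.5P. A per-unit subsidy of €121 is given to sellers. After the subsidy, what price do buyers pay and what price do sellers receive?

Pre-subsidy: 771 - 1.8P = -126 + 2.5P gives P* = 8970/43, x* = 17007/43.
With the subsidy, sellers receive Ps = Pb + 121 for each unit, where Pb is the price buyers pay.
Supply in terms of Pb becomes xs = -126 + 2.5(Pb + 121) = 176.5 + 2.5Pb. Setting this equal to demand: 771 - 1.8Pb = 176.5 + 2.5Pb, so Pb = 5945/43.
Sellers receive Ps = 5945/43 + 121 = 11148/43; x' = 771 − 1.8·(5945/43) = 22452/43.

Buyers pay 5945/43; sellers receive 11148/43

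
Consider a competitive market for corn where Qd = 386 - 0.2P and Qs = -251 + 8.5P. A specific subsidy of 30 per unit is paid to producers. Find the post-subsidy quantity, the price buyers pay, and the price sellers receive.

Pre-subsidy: 386 - 0.2P = -251 + 8.5P gives P* = 6370/87, Q* = 32308/87.
With the subsidy, sellers receive Ps = Pb + 30 for each unit, where Pb is the price buyers pay.
Supply in terms of Pb becomes Qs = -251 + 8.5(Pb + 30) = 4 + 8.5Pb. Setting this equal to demand: 386 - 0.2Pb = 4 + 8.5Pb, so Pb = 3820/87.
Sellers receive Ps = 3820/87 + 30 = 6430/87; Q' = 386 − 0.2·(3820/87) = 32818/87.

Q' = 32818/87; buyers pay 3820/87; sellers receive 6430/87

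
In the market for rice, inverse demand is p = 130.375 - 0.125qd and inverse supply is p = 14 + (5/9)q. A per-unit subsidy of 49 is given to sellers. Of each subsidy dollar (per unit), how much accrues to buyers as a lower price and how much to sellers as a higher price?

Pre-subsidy: 130.375 - 0.125q = 14 + (5/9)q gives q* = 171 and p* = 109.
With the subsidy, sellers receive ps = pb + 49 for each unit, where pb is the price buyers pay.
On the curves, pb = 130.375 - 0.125q and ps = 14 + (5/9)q; the wedge ps − pb = 49 gives 14 + (5/9)q − (130.375 - 0.125q) = 49, so q' = 243.
Then pb = 130.375 − 0.125·243 = 100 and ps = 14 + (5/9)·243 = 149.
Buyers' price falls by p* − pb = 109 − 100 = 9; sellers' price rises by ps − p* = 149 − 109 = 40.

Buyers gain 9 per unit; sellers gain 40 per unit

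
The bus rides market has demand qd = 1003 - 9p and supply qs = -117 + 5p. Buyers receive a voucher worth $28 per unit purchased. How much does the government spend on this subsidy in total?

Government cost = $10444

Pre-subsidy: 1003 - 9p = -117 + 5p gives p* = 80, q* = 283.
With the rebate, buyers effectively pay pb = ps − 28, where ps is the price sellers receive.
Demand in terms of ps becomes qd = 1003 − 9(ps − 28) = 1255 - 9ps. Setting this equal to supply: 1255 - 9ps = -117 + 5ps, so ps = 98.
Buyers pay pb = 98 − 28 = 70; q' = -117 + 5·98 = 373.
Government outlay = subsidy × quantity = 28 × 373 = 10444.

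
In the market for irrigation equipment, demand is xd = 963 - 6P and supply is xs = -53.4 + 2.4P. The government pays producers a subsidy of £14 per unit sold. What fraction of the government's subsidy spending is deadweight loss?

DWL / government spending = 4/87

Pre-subsidy: 963 - 6P = -53.4 + 2.4P gives P* = 121, x* = 237.
With the subsidy, sellers receive Ps = Pb + 14 for each unit, where Pb is the price buyers pay.
Supply in terms of Pb becomes xs = -53.4 + 2.4(Pb + 14) = -19.8 + 2.4Pb. Setting this equal to demand: 963 - 6Pb = -19.8 + 2.4Pb, so Pb = 117.
Sellers receive Ps = 117 + 14 = 131; x' = 963 − 6·117 = 261.
ΔCS = ½(237 + 261)(121 − 117) = 996; ΔPS = ½(237 + 261)(131 − 121) = 2490.
Government spending = 14 × 261 = 3654.
DWL = ½ × 14 × (261 − 237) = 168; fraction = 168 / 3654 = 4/87.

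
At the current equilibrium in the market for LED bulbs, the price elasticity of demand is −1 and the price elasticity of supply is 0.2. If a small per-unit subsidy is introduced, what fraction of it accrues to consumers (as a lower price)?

For a small subsidy around the equilibrium, the benefit split depends on the relative slopes, which at a point are proportional to the elasticities.
Buyer share = εs/(εs + |εd|) = 0.2/(0.2 + 1) = 1/6; seller share = |εd|/(εs + |εd|) = 5/6.

Consumer share = 1/6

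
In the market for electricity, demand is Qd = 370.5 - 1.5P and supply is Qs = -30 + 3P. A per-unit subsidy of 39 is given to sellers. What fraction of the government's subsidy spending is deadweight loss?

Pre-subsidy: 370.5 - 1.5P = -30 + 3P gives P* = 89, Q* = 237.
With the subsidy, sellers receive Ps = Pb + 39 for each unit, where Pb is the price buyers pay.
Supply in terms of Pb becomes Qs = -30 + 3(Pb + 39) = 87 + 3Pb. Setting this equal to demand: 370.5 - 1.5Pb = 87 + 3Pb, so Pb = 63.
Sellers receive Ps = 63 + 39 = 102; Q' = 370.5 − 1.5·63 = 276.
ΔCS = ½(237 + 276)(89 − 63) = 6669; ΔPS = ½(237 + 276)(102 − 89) = 3334.5.
Government spending = 39 × 276 = 10764.
DWL = ½ × 39 × (276 − 237) = 760.5; fraction = 760.5 / 10764 = 13/184.

DWL / government spending = 13/184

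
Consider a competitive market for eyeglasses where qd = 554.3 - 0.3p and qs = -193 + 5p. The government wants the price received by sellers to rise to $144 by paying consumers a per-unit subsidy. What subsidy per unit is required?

At a seller price of 144, quantity supplied is -193 + 5·144 = 527.
Buyers absorb 527 only when they pay pb with 554.3 − 0.3·pb = 527, i.e. pb = 91.
s = ps − pb = 144 − 91 = 53.

Required subsidy s = $53 per unit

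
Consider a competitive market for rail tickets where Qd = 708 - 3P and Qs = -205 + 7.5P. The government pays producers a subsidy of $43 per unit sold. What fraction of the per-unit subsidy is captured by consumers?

Consumer share = 5/7

Pre-subsidy: 708 - 3P = -205 + 7.5P gives P* = 1826/21, Q* = 3130/7.
With the subsidy, sellers receive Ps = Pb + 43 for each unit, where Pb is the price buyers pay.
Supply in terms of Pb becomes Qs = -205 + 7.5(Pb + 43) = 117.5 + 7.5Pb. Setting this equal to demand: 708 - 3Pb = 117.5 + 7.5Pb, so Pb = 1181/21.
Sellers receive Ps = 1181/21 + 43 = 2084/21; Q' = 708 − 3·(1181/21) = 3775/7.
Buyers' price falls by P* − Pb = 1826/21 − 1181/21 = 215/7; sellers' price rises by Ps − P* = 2084/21 − 1826/21 = 86/7.
So consumers capture (215/7)/43 = 5/7 of each unit of subsidy.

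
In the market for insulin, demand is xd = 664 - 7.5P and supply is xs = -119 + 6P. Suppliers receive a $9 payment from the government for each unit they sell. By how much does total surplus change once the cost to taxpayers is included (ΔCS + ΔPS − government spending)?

Pre-subsidy: 664 - 7.5P = -119 + 6P gives P* = 58, x* = 229.
With the subsidy, sellers receive Ps = Pb + 9 for each unit, where Pb is the price buyers pay.
Supply in terms of Pb becomes xs = -119 + 6(Pb + 9) = -65 + 6Pb. Setting this equal to demand: 664 - 7.5Pb = -65 + 6Pb, so Pb = 54.
Sellers receive Ps = 54 + 9 = 63; x' = 664 − 7.5·54 = 259.
ΔCS = ½(229 + 259)(58 − 54) = 976; ΔPS = ½(229 + 259)(63 − 58) = 1220.
Government spending = 9 × 259 = 2331.
Net change = 976 + 1220 − 2331 = -135. The loss equals the DWL triangle ½·9·30.

Net change in total surplus = -$135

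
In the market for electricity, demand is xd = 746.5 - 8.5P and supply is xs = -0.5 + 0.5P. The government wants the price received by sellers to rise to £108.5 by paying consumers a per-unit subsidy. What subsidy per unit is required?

At a seller price of 108.5, quantity supplied is -0.5 + 0.5·108.5 = 53.75.
Buyers absorb 53.75 only when they pay Pb with 746.5 − 8.5·Pb = 53.75, i.e. Pb = 81.5.
s = Ps − Pb = 108.5 − 81.5 = 27.

Required subsidy s = £27 per unit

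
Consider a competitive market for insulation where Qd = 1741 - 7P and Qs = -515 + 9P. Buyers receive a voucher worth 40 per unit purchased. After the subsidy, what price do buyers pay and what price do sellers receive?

Pre-subsidy: 1741 - 7P = -515 + 9P gives P* = 141, Q* = 754.
With the rebate, buyers effectively pay Pb = Ps − 40, where Ps is the price sellers receive.
Demand in terms of Ps becomes Qd = 1741 − 7(Ps − 40) = 2021 - 7Ps. Setting this equal to supply: 2021 - 7Ps = -515 + 9Ps, so Ps = 158.5.
Buyers pay Pb = 158.5 − 40 = 118.5; Q' = -515 + 9·158.5 = 911.5.

Buyers pay 118.5; sellers receive 158.5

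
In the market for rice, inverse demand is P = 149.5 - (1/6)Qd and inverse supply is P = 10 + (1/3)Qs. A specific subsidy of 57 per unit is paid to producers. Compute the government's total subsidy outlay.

Government cost = 22401

Pre-subsidy: 149.5 - (1/6)Q = 10 + (1/3)Q gives Q* = 279 and P* = 103.
With the subsidy, sellers receive Ps = Pb + 57 for each unit, where Pb is the price buyers pay.
On the curves, Pb = 149.5 - (1/6)Q and Ps = 10 + (1/3)Q; the wedge Ps − Pb = 57 gives 10 + (1/3)Q − (149.5 - (1/6)Q) = 57, so Q' = 393.
Then Pb = 149.5 − (1/6)·393 = 84 and Ps = 10 + (1/3)·393 = 141.
Government outlay = subsidy × quantity = 57 × 393 = 22401.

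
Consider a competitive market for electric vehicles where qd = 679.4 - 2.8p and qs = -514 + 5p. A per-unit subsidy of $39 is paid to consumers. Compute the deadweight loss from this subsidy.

Pre-subsidy: 679.4 - 2.8p = -514 + 5p gives p* = 153, q* = 251.
With the rebate, buyers effectively pay pb = ps − 39, where ps is the price sellers receive.
Demand in terms of ps becomes qd = 679.4 − 2.8(ps − 39) = 788.6 - 2.8ps. Setting this equal to supply: 788.6 - 2.8ps = -514 + 5ps, so ps = 167.
Buyers pay pb = 167 − 39 = 128; q' = -514 + 5·167 = 321.
The subsidy expands output by 321 − 251 = 70 past the efficient level; on those units the gap between marginal cost and willingness to pay runs from 0 up to 39.
DWL = ½ × 39 × 70 = 1365.

Deadweight loss = $1365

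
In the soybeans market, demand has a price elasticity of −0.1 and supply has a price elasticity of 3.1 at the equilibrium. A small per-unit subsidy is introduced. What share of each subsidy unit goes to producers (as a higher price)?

For a small subsidy around the equilibrium, the benefit split depends on the relative slopes, which at a point are proportional to the elasticities.
Buyer share = εs/(εs + |εd|) = 3.1/(3.1 + 0.1) = 0.96875; seller share = |εd|/(εs + |εd|) = 0.03125.
So producers capture 0.03125 of the subsidy.

Producer share = 0.03125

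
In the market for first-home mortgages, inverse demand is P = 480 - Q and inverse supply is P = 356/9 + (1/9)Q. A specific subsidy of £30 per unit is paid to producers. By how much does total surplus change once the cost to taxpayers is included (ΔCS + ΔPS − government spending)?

Net change in total surplus = -£405

Pre-subsidy: 480 - Q = 356/9 + (1/9)Q gives Q* = 396.4 and P* = 83.6.
With the subsidy, sellers receive Ps = Pb + 30 for each unit, where Pb is the price buyers pay.
On the curves, Pb = 480 - Q and Ps = 356/9 + (1/9)Q; the wedge Ps − Pb = 30 gives 356/9 + (1/9)Q − (480 - Q) = 30, so Q' = 423.4.
Then Pb = 480 − 1·423.4 = 56.6 and Ps = 356/9 + (1/9)·423.4 = 86.6.
ΔCS = ½(396.4 + 423.4)(83.6 − 56.6) = 11067.3; ΔPS = ½(396.4 + 423.4)(86.6 − 83.6) = 1229.7.
Government spending = 30 × 423.4 = 12702.
Net change = 11067.3 + 1229.7 − 12702 = -405. The loss equals the DWL triangle ½·30·27.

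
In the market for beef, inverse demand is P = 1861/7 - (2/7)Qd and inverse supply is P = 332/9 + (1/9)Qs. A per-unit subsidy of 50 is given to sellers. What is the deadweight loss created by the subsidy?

Pre-subsidy: 1861/7 - (2/7)Q = 332/9 + (1/9)Q gives Q* = 577 and P* = 101.
With the subsidy, sellers receive Ps = Pb + 50 for each unit, where Pb is the price buyers pay.
On the curves, Pb = 1861/7 - (2/7)Q and Ps = 332/9 + (1/9)Q; the wedge Ps − Pb = 50 gives 332/9 + (1/9)Q − (1861/7 - (2/7)Q) = 50, so Q' = 703.
Then Pb = 1861/7 − (2/7)·703 = 65 and Ps = 332/9 + (1/9)·703 = 115.
The subsidy expands output by 703 − 577 = 126 past the efficient level; on those units the gap between marginal cost and willingness to pay runs from 0 up to 50.
DWL = ½ × 50 × 126 = 3150.

Deadweight loss = 3150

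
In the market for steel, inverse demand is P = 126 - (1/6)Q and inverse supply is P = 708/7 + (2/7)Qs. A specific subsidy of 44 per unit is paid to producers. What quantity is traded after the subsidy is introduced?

Q' = 2892/19

Pre-subsidy: 126 - (1/6)Q = 708/7 + (2/7)Q gives Q* = 1044/19 and P* = 2220/19.
With the subsidy, sellers receive Ps = Pb + 44 for each unit, where Pb is the price buyers pay.
On the curves, Pb = 126 - (1/6)Q and Ps = 708/7 + (2/7)Q; the wedge Ps − Pb = 44 gives 708/7 + (2/7)Q − (126 - (1/6)Q) = 44, so Q' = 2892/19.
Then Pb = 126 − (1/6)·(2892/19) = 1912/19 and Ps = 708/7 + (2/7)·(2892/19) = 2748/19.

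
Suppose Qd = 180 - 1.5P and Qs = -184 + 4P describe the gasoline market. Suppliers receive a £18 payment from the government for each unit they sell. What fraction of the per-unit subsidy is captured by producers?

Pre-subsidy: 180 - 1.5P = -184 + 4P gives P* = 728/11, Q* = 888/11.
With the subsidy, sellers receive Ps = Pb + 18 for each unit, where Pb is the price buyers pay.
Supply in terms of Pb becomes Qs = -184 + 4(Pb + 18) = -112 + 4Pb. Setting this equal to demand: 180 - 1.5Pb = -112 + 4Pb, so Pb = 584/11.
Sellers receive Ps = 584/11 + 18 = 782/11; Q' = 180 − 1.5·(584/11) = 1104/11.
Buyers' price falls by P* − Pb = 728/11 − 584/11 = 144/11; sellers' price rises by Ps − P* = 782/11 − 728/11 = 54/11.
So producers capture (54/11)/18 = 3/11 of each unit of subsidy.

Producer share = 3/11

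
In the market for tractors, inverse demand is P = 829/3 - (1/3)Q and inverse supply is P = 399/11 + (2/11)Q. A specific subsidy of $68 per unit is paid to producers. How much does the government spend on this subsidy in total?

Government cost = $40664

Pre-subsidy: 829/3 - (1/3)Q = 399/11 + (2/11)Q gives Q* = 466 and P* = 121.
With the subsidy, sellers receive Ps = Pb + 68 for each unit, where Pb is the price buyers pay.
On the curves, Pb = 829/3 - (1/3)Q and Ps = 399/11 + (2/11)Q; the wedge Ps − Pb = 68 gives 399/11 + (2/11)Q − (829/3 - (1/3)Q) = 68, so Q' = 598.
Then Pb = 829/3 − (1/3)·598 = 77 and Ps = 399/11 + (2/11)·598 = 145.
Government outlay = subsidy × quantity = 68 × 598 = 40664.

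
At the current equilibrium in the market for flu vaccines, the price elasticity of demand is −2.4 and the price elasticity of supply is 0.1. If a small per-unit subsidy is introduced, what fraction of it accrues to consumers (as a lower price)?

Consumer share = 0.04

For a small subsidy around the equilibrium, the benefit split depends on the relative slopes, which at a point are proportional to the elasticities.
Buyer share = εs/(εs + |εd|) = 0.1/(0.1 + 2.4) = 0.04; seller share = |εd|/(εs + |εd|) = 0.96.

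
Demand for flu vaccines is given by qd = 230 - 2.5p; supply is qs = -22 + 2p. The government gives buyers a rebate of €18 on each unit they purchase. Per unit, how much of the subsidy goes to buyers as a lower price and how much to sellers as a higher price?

Pre-subsidy: 230 - 2.5p = -22 + 2p gives p* = 56, q* = 90.
With the rebate, buyers effectively pay pb = ps − 18, where ps is the price sellers receive.
Demand in terms of ps becomes qd = 230 − 2.5(ps − 18) = 275 - 2.5ps. Setting this equal to supply: 275 - 2.5ps = -22 + 2ps, so ps = 66.
Buyers pay pb = 66 − 18 = 48; q' = -22 + 2·66 = 110.
Buyers' price falls by p* − pb = 56 − 48 = 8; sellers' price rises by ps − p* = 66 − 56 = 10.

Buyers gain €8 per unit; sellers gain €10 per unit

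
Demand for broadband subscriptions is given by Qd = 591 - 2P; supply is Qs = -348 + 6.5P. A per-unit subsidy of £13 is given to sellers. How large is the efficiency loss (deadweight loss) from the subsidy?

Deadweight loss = 2197/17

Pre-subsidy: 591 - 2P = -348 + 6.5P gives P* = 1878/17, Q* = 6291/17.
With the subsidy, sellers receive Ps = Pb + 13 for each unit, where Pb is the price buyers pay.
Supply in terms of Pb becomes Qs = -348 + 6.5(Pb + 13) = -263.5 + 6.5Pb. Setting this equal to demand: 591 - 2Pb = -263.5 + 6.5Pb, so Pb = 1709/17.
Sellers receive Ps = 1709/17 + 13 = 1930/17; Q' = 591 − 2·(1709/17) = 6629/17.
The subsidy expands output by 6629/17 − 6291/17 = 338/17 past the efficient level; on those units the gap between marginal cost and willingness to pay runs from 0 up to 13.
DWL = ½ × 13 × 338/17 = 2197/17.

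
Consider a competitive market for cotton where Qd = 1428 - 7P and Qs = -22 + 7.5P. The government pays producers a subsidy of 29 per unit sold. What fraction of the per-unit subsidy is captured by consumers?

Pre-subsidy: 1428 - 7P = -22 + 7.5P gives P* = 100, Q* = 728.
With the subsidy, sellers receive Ps = Pb + 29 for each unit, where Pb is the price buyers pay.
Supply in terms of Pb becomes Qs = -22 + 7.5(Pb + 29) = 195.5 + 7.5Pb. Setting this equal to demand: 1428 - 7Pb = 195.5 + 7.5Pb, so Pb = 85.
Sellers receive Ps = 85 + 29 = 114; Q' = 1428 − 7·85 = 833.
Buyers' price falls by P* − Pb = 100 − 85 = 15; sellers' price rises by Ps − P* = 114 − 100 = 14.
So consumers capture 15/29 = 15/29 of each unit of subsidy.

Consumer share = 15/29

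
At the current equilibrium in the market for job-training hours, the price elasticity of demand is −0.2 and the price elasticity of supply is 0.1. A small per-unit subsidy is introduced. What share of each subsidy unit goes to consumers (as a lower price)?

Consumer share = 1/3

For a small subsidy around the equilibrium, the benefit split depends on the relative slopes, which at a point are proportional to the elasticities.
Buyer share = εs/(εs + |εd|) = 0.1/(0.1 + 0.2) = 1/3; seller share = |εd|/(εs + |εd|) = 2/3.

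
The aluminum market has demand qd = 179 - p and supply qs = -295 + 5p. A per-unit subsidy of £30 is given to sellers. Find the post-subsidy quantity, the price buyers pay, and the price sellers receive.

q' = 125; buyers pay £54; sellers receive £84

Pre-subsidy: 179 - p = -295 + 5p gives p* = 79, q* = 100.
With the subsidy, sellers receive ps = pb + 30 for each unit, where pb is the price buyers pay.
Supply in terms of pb becomes qs = -295 + 5(pb + 30) = -145 + 5pb. Setting this equal to demand: 179 - pb = -145 + 5pb, so pb = 54.
Sellers receive ps = 54 + 30 = 84; q' = 179 − 1·54 = 125.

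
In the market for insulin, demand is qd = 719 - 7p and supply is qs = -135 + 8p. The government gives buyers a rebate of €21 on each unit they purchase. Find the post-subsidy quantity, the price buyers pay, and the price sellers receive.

q' = 5983/15; buyers pay 686/15; sellers receive 1001/15

Pre-subsidy: 719 - 7p = -135 + 8p gives p* = 854/15, q* = 4807/15.
With the rebate, buyers effectively pay pb = ps − 21, where ps is the price sellers receive.
Demand in terms of ps becomes qd = 719 − 7(ps − 21) = 866 - 7ps. Setting this equal to supply: 866 - 7ps = -135 + 8ps, so ps = 1001/15.
Buyers pay pb = 1001/15 − 21 = 686/15; q' = -135 + 8·(1001/15) = 5983/15.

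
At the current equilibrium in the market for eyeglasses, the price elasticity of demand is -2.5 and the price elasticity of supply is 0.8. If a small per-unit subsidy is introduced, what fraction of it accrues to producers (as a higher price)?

Producer share = 25/33

For a small subsidy around the equilibrium, the benefit split depends on the relative slopes, which at a point are proportional to the elasticities.
Buyer share = εs/(εs + |εd|) = 0.8/(0.8 + 2.5) = 8/33; seller share = |εd|/(εs + |εd|) = 25/33.
So producers capture 25/33 of the subsidy.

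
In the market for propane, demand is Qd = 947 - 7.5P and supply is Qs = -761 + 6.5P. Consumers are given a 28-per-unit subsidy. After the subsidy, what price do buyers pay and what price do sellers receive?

Pre-subsidy: 947 - 7.5P = -761 + 6.5P gives P* = 122, Q* = 32.
With the rebate, buyers effectively pay Pb = Ps − 28, where Ps is the price sellers receive.
Demand in terms of Ps becomes Qd = 947 − 7.5(Ps − 28) = 1157 - 7.5Ps. Setting this equal to supply: 1157 - 7.5Ps = -761 + 6.5Ps, so Ps = 137.
Buyers pay Pb = 137 − 28 = 109; Q' = -761 + 6.5·137 = 129.5.

Buyers pay 109; sellers receive 137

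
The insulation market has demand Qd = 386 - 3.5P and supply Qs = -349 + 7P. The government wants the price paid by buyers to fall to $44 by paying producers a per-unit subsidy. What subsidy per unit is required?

Required subsidy s = $39 per unit

At a buyer price of 44, quantity demanded is 386 − 3.5·44 = 232.
Sellers supply 232 only when they receive Ps with -349 + 7·Ps = 232, i.e. Ps = 83.
s = Ps − Pb = 83 − 44 = 39.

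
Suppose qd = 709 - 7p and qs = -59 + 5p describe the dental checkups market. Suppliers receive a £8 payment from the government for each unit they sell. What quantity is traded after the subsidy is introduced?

q' = 853/3

Pre-subsidy: 709 - 7p = -59 + 5p gives p* = 64, q* = 261.
With the subsidy, sellers receive ps = pb + 8 for each unit, where pb is the price buyers pay.
Supply in terms of pb becomes qs = -59 + 5(pb + 8) = -19 + 5pb. Setting this equal to demand: 709 - 7pb = -19 + 5pb, so pb = 182/3.
Sellers receive ps = 182/3 + 8 = 206/3; q' = 709 − 7·(182/3) = 853/3.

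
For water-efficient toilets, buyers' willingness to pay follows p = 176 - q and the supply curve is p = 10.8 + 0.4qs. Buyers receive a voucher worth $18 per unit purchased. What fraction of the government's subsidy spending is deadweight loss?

DWL / government spending = 45/916

Pre-subsidy: 176 - q = 10.8 + 0.4q gives q* = 118 and p* = 58.
With the rebate, buyers effectively pay pb = ps − 18, where ps is the price sellers receive.
On the curves, pb = 176 - q and ps = 10.8 + 0.4q; the wedge ps − pb = 18 gives 10.8 + 0.4q − (176 - q) = 18, so q' = 916/7.
Then pb = 176 − 1·(916/7) = 316/7 and ps = 10.8 + 0.4·(916/7) = 442/7.
ΔCS = ½(118 + 916/7)(58 − 316/7) = 78390/49; ΔPS = ½(118 + 916/7)(442/7 − 58) = 31356/49.
Government spending = 18 × 916/7 = 16488/7.
DWL = ½ × 18 × (916/7 − 118) = 810/7; fraction = (810/7) / (16488/7) = 45/916.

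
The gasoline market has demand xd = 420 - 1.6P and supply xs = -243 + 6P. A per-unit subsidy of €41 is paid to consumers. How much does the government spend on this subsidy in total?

Pre-subsidy: 420 - 1.6P = -243 + 6P gives P* = 3315/38, x* = 5328/19.
With the rebate, buyers effectively pay Pb = Ps − 41, where Ps is the price sellers receive.
Demand in terms of Ps becomes xd = 420 − 1.6(Ps − 41) = 485.6 - 1.6Ps. Setting this equal to supply: 485.6 - 1.6Ps = -243 + 6Ps, so Ps = 3643/38.
Buyers pay Pb = 3643/38 − 41 = 2085/38; x' = -243 + 6·(3643/38) = 6312/19.
Government outlay = subsidy × quantity = 41 × 6312/19 = 258792/19.

Government cost = 258792/19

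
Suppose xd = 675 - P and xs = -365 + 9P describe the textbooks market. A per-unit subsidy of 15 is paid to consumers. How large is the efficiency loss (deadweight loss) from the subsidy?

Deadweight loss = 101.25

Pre-subsidy: 675 - P = -365 + 9P gives P* = 104, x* = 571.
With the rebate, buyers effectively pay Pb = Ps − 15, where Ps is the price sellers receive.
Demand in terms of Ps becomes xd = 675 − 1(Ps − 15) = 690 - Ps. Setting this equal to supply: 690 - Ps = -365 + 9Ps, so Ps = 105.5.
Buyers pay Pb = 105.5 − 15 = 90.5; x' = -365 + 9·105.5 = 584.5.
The subsidy expands output by 584.5 − 571 = 13.5 past the efficient level; on those units the gap between marginal cost and willingness to pay runs from 0 up to 15.
DWL = ½ × 15 × 13.5 = 101.25.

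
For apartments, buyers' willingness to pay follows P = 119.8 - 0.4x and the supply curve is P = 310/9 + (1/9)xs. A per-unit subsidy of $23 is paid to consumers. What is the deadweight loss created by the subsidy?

Pre-subsidy: 119.8 - 0.4x = 310/9 + (1/9)x gives x* = 167 and P* = 53.
With the rebate, buyers effectively pay Pb = Ps − 23, where Ps is the price sellers receive.
On the curves, Pb = 119.8 - 0.4x and Ps = 310/9 + (1/9)x; the wedge Ps − Pb = 23 gives 310/9 + (1/9)x − (119.8 - 0.4x) = 23, so x' = 212.
Then Pb = 119.8 − 0.4·212 = 35 and Ps = 310/9 + (1/9)·212 = 58.
The subsidy expands output by 212 − 167 = 45 past the efficient level; on those units the gap between marginal cost and willingness to pay runs from 0 up to 23.
DWL = ½ × 23 × 45 = 517.5.

Deadweight loss = $517.5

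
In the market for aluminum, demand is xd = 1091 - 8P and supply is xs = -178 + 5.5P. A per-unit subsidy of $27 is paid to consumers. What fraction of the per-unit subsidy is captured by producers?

Pre-subsidy: 1091 - 8P = -178 + 5.5P gives P* = 94, x* = 339.
With the rebate, buyers effectively pay Pb = Ps − 27, where Ps is the price sellers receive.
Demand in terms of Ps becomes xd = 1091 − 8(Ps − 27) = 1307 - 8Ps. Setting this equal to supply: 1307 - 8Ps = -178 + 5.5Ps, so Ps = 110.
Buyers pay Pb = 110 − 27 = 83; x' = -178 + 5.5·110 = 427.
Buyers' price falls by P* − Pb = 94 − 83 = 11; sellers' price rises by Ps − P* = 110 − 94 = 16.
So producers capture 16/27 = 16/27 of each unit of subsidy.

Producer share = 16/27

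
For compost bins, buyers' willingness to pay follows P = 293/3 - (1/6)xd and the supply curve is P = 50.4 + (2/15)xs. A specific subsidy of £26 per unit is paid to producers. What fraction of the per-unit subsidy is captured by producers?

Pre-subsidy: 293/3 - (1/6)x = 50.4 + (2/15)x gives x* = 1418/9 and P* = 1928/27.
With the subsidy, sellers receive Ps = Pb + 26 for each unit, where Pb is the price buyers pay.
On the curves, Pb = 293/3 - (1/6)x and Ps = 50.4 + (2/15)x; the wedge Ps − Pb = 26 gives 50.4 + (2/15)x − (293/3 - (1/6)x) = 26, so x' = 2198/9.
Then Pb = 293/3 − (1/6)·(2198/9) = 1538/27 and Ps = 50.4 + (2/15)·(2198/9) = 2240/27.
Buyers' price falls by P* − Pb = 1928/27 − 1538/27 = 130/9; sellers' price rises by Ps − P* = 2240/27 − 1928/27 = 104/9.
So producers capture (104/9)/26 = 4/9 of each unit of subsidy.

Producer share = 4/9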